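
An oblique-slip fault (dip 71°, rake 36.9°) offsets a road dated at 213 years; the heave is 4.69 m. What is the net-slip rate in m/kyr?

dip-slip = heave / cos(dip) = 4.69 / cos(71°) = 14.41 m
net slip = dip-slip / sin(rake) = 14.41 / sin(36.9°) = 23.99 m
rate = 23.99 m / 213 years = 0.113 m/yr = 113 m/kyr

113 m/kyr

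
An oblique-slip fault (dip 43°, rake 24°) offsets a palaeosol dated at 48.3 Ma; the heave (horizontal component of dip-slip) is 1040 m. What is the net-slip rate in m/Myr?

72.4 m/Myr

dip-slip = heave / cos(dip) = 1040 / cos(43°) = 1422 m
net slip = dip-slip / sin(rake) = 1422 / sin(24°) = 3496 m
rate = 3496 m / 48.3 Ma = 0.0000724 m/yr = 72.4 m/Myr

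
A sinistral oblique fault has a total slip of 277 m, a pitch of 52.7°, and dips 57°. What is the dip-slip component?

220 m

dip-slip = net slip × sin(rake) = 277 m × sin(52.7°) = 220 m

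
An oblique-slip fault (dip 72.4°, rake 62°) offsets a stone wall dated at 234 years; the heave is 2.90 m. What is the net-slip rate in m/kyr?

dip-slip = heave / cos(dip) = 2.90 / cos(72.4°) = 9.591 m
net slip = dip-slip / sin(rake) = 9.591 / sin(62°) = 10.86 m
rate = 10.86 m / 234 years = 0.0464 m/yr = 46.4 m/kyr

46.4 m/kyr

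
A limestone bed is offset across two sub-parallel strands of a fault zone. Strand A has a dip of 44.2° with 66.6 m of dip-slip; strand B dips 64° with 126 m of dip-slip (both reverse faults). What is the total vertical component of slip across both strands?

160 m

throw_A = 66.6 × sin(44.2°) = 46.43 m
throw_B = 126 × sin(64°) = 113.2 m
total = 46.43 + 113.2 = 160 m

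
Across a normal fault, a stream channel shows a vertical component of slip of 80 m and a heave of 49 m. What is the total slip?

net slip = √(throw² + heave²) = √(80² + 49²) = 93.8 m

93.8 m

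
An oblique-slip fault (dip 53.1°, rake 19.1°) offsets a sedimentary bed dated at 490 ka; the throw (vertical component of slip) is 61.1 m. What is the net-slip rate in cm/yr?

dip-slip = throw / sin(dip) = 61.1 / sin(53.1°) = 76.41 m
net slip = dip-slip / sin(rake) = 76.41 / sin(19.1°) = 233.5 m
rate = 233.5 m / 490 ka = 0.000477 m/yr = 0.0477 cm/yr

0.0477 cm/yr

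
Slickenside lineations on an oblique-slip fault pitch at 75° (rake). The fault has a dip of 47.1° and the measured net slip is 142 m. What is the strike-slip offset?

36.8 m

strike-slip = net slip × cos(rake) = 142 m × cos(75°) = 36.8 m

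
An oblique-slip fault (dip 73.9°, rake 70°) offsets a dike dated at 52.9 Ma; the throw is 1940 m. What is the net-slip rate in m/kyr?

dip-slip = throw / sin(dip) = 1940 / sin(73.9°) = 2019 m
net slip = dip-slip / sin(rake) = 2019 / sin(70°) = 2149 m
rate = 2149 m / 52.9 Ma = 0.0000406 m/yr = 0.0406 m/kyr

0.0406 m/kyr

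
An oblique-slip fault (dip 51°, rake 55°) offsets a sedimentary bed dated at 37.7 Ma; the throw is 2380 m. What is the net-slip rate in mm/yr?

0.0992 mm/yr

dip-slip = throw / sin(dip) = 2380 / sin(51°) = 3062 m
net slip = dip-slip / sin(rake) = 3062 / sin(55°) = 3739 m
rate = 3739 m / 37.7 Ma = 0.0000992 m/yr = 0.0992 mm/yr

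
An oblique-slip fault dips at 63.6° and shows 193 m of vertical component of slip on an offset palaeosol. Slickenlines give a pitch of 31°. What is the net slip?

dip-slip = throw / sin(dip) = 193 / sin(63.6°) = 215.5 m
net slip = dip-slip / sin(rake) = 215.5 / sin(31°) = 418 m

418 m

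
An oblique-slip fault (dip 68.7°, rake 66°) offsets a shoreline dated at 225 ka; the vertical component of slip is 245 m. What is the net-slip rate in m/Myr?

1280 m/Myr

dip-slip = throw / sin(dip) = 245 / sin(68.7°) = 263 m
net slip = dip-slip / sin(rake) = 263 / sin(66°) = 287.8 m
rate = 287.8 m / 225 ka = 0.00128 m/yr = 1280 m/Myr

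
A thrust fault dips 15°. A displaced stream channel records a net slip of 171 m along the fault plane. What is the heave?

heave = dip-slip × cos(dip) = 171 m × cos(15°) = 165 m

165 m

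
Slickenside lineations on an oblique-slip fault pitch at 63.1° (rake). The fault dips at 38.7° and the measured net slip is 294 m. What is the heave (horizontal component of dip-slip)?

dip-slip = net slip × sin(rake) = 294 m × sin(63.1°) = 262.2 m
heave = dip-slip × cos(dip) = 262.2 × cos(38.7°) = 205 m

205 m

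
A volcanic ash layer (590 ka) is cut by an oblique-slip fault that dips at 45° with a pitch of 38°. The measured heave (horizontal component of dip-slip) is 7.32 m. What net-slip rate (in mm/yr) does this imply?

dip-slip = heave / cos(dip) = 7.32 / cos(45°) = 10.35 m
net slip = dip-slip / sin(rake) = 10.35 / sin(38°) = 16.81 m
rate = 16.81 m / 590 ka = 0.0000285 m/yr = 0.0285 mm/yr

0.0285 mm/yr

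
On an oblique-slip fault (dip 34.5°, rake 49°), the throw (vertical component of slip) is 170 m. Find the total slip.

398 m

dip-slip = throw / sin(dip) = 170 / sin(34.5°) = 300.1 m
net slip = dip-slip / sin(rake) = 300.1 / sin(49°) = 398 m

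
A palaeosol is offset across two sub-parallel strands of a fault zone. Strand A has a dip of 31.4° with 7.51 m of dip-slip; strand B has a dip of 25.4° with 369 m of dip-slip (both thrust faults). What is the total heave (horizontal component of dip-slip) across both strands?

heave_A = 7.51 × cos(31.4°) = 6.410 m
heave_B = 369 × cos(25.4°) = 333.3 m
total = 6.410 + 333.3 = 340 m

340 m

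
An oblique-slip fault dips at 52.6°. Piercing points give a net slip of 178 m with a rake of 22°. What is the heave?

40.5 m

dip-slip = net slip × sin(rake) = 178 m × sin(22°) = 66.68 m
heave = dip-slip × cos(dip) = 66.68 × cos(52.6°) = 40.5 m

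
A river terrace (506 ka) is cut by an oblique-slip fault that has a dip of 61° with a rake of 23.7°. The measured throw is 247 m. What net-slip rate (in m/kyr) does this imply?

1.39 m/kyr

dip-slip = throw / sin(dip) = 247 / sin(61°) = 282.4 m
net slip = dip-slip / sin(rake) = 282.4 / sin(23.7°) = 702.6 m
rate = 702.6 m / 506 ka = 0.00139 m/yr = 1.39 m/kyr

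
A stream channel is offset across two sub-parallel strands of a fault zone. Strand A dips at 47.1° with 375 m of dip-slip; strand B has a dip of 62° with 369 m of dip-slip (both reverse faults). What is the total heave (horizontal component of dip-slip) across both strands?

429 m

heave_A = 375 × cos(47.1°) = 255.3 m
heave_B = 369 × cos(62°) = 173.2 m
total = 255.3 + 173.2 = 429 m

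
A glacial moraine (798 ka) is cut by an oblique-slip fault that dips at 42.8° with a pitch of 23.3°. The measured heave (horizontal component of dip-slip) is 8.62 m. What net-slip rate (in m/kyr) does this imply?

0.0372 m/kyr

dip-slip = heave / cos(dip) = 8.62 / cos(42.8°) = 11.75 m
net slip = dip-slip / sin(rake) = 11.75 / sin(23.3°) = 29.70 m
rate = 29.70 m / 798 ka = 0.0000372 m/yr = 0.0372 m/kyr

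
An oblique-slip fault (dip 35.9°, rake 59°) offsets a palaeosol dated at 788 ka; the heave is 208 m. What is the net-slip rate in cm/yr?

0.0380 cm/yr

dip-slip = heave / cos(dip) = 208 / cos(35.9°) = 256.8 m
net slip = dip-slip / sin(rake) = 256.8 / sin(59°) = 299.6 m
rate = 299.6 m / 788 ka = 0.000380 m/yr = 0.0380 cm/yr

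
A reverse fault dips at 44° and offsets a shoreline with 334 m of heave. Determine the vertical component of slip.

323 m

throw = heave × tan(dip) = 334 × tan(44°) = 323 m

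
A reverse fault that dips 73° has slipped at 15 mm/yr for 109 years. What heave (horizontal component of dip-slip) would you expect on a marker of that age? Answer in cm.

47.8 cm

dip-slip = rate × time = 15 mm/yr × 109 years = 1.635 m
heave = dip-slip × cos(dip) = 1.635 × cos(73°) = 0.478 m = 47.8 cm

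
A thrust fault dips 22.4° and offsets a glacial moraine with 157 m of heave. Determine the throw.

throw = heave × tan(dip) = 157 × tan(22.4°) = 64.7 m

64.7 m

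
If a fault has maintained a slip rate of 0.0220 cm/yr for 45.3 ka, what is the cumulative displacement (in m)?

slip = rate × time = 0.0220 cm/yr × 45.3 ka = 9.97 m

9.97 m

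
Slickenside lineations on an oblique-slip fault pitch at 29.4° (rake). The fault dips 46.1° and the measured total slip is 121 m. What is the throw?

42.8 m

dip-slip = net slip × sin(rake) = 121 m × sin(29.4°) = 59.40 m
throw = dip-slip × sin(dip) = 59.40 × sin(46.1°) = 42.8 m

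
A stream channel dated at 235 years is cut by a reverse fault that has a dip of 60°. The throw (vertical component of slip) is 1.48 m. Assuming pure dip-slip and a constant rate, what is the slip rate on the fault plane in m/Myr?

dip-slip = throw / sin(dip) = 1.48 m / sin(60°) = 1.709 m
rate = 1.709 m / 235 years = 0.00727 m/yr = 7270 m/Myr

7270 m/Myr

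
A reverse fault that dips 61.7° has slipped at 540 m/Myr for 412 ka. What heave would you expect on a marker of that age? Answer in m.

105 m

dip-slip = rate × time = 540 m/Myr × 412 ka = 222.5 m
heave = dip-slip × cos(dip) = 222.5 × cos(61.7°) = 105 m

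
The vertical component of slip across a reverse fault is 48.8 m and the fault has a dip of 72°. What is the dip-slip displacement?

51.3 m

dip-slip = throw / sin(dip) = 48.8 / sin(72°) = 51.3 m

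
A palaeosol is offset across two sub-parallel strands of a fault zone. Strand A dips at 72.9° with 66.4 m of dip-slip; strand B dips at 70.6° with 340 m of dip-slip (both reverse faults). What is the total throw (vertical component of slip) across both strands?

384 m

throw_A = 66.4 × sin(72.9°) = 63.46 m
throw_B = 340 × sin(70.6°) = 320.7 m
total = 63.46 + 320.7 = 384 m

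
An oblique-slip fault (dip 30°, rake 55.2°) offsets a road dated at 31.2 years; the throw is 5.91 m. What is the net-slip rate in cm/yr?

dip-slip = throw / sin(dip) = 5.91 / sin(30°) = 11.82 m
net slip = dip-slip / sin(rake) = 11.82 / sin(55.2°) = 14.39 m
rate = 14.39 m / 31.2 years = 0.461 m/yr = 46.1 cm/yr

46.1 cm/yr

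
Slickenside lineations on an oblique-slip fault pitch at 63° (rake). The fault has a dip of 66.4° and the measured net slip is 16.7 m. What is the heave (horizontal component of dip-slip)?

5.96 m

dip-slip = net slip × sin(rake) = 16.7 m × sin(63°) = 14.88 m
heave = dip-slip × cos(dip) = 14.88 × cos(66.4°) = 5.96 m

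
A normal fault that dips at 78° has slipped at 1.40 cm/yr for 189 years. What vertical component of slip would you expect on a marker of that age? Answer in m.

2.59 m

dip-slip = rate × time = 1.40 cm/yr × 189 years = 2.646 m
throw = dip-slip × sin(dip) = 2.646 × sin(78°) = 2.59 m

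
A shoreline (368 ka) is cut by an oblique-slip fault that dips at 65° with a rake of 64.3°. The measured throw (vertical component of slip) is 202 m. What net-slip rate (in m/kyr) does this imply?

0.672 m/kyr

dip-slip = throw / sin(dip) = 202 / sin(65°) = 222.9 m
net slip = dip-slip / sin(rake) = 222.9 / sin(64.3°) = 247.4 m
rate = 247.4 m / 368 ka = 0.000672 m/yr = 0.672 m/kyr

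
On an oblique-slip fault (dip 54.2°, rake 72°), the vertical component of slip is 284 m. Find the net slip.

368 m

dip-slip = throw / sin(dip) = 284 / sin(54.2°) = 350.2 m
net slip = dip-slip / sin(rake) = 350.2 / sin(72°) = 368 m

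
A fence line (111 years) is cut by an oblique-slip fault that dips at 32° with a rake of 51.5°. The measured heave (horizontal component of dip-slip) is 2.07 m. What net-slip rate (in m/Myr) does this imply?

28100 m/Myr

dip-slip = heave / cos(dip) = 2.07 / cos(32°) = 2.441 m
net slip = dip-slip / sin(rake) = 2.441 / sin(51.5°) = 3.119 m
rate = 3.119 m / 111 years = 0.0281 m/yr = 28100 m/Myr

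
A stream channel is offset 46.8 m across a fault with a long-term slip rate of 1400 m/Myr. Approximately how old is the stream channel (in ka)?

age = offset / rate = 46.8 m / (1400 m/Myr) = 33400 yr = 33.4 ka

33.4 ka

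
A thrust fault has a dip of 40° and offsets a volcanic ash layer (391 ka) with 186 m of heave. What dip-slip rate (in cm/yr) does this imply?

0.0621 cm/yr

dip-slip = heave / cos(dip) = 186 m / cos(40°) = 242.8 m
rate = 242.8 m / 391 ka = 0.000621 m/yr = 0.0621 cm/yr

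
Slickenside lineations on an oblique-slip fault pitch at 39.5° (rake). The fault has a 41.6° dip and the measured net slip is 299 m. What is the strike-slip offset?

strike-slip = net slip × cos(rake) = 299 m × cos(39.5°) = 231 m

231 m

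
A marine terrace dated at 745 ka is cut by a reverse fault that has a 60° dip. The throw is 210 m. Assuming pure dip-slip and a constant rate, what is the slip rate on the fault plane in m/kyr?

0.325 m/kyr

dip-slip = throw / sin(dip) = 210 m / sin(60°) = 242.5 m
rate = 242.5 m / 745 ka = 0.000325 m/yr = 0.325 m/kyr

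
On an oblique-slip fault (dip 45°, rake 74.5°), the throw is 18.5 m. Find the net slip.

27.2 m

dip-slip = throw / sin(dip) = 18.5 / sin(45°) = 26.16 m
net slip = dip-slip / sin(rake) = 26.16 / sin(74.5°) = 27.2 m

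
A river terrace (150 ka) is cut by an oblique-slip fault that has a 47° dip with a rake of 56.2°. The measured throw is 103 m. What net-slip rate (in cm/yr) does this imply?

0.113 cm/yr

dip-slip = throw / sin(dip) = 103 / sin(47°) = 140.8 m
net slip = dip-slip / sin(rake) = 140.8 / sin(56.2°) = 169.5 m
rate = 169.5 m / 150 ka = 0.00113 m/yr = 0.113 cm/yr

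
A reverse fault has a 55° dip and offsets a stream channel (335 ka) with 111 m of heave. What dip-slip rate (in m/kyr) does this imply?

0.578 m/kyr

dip-slip = heave / cos(dip) = 111 m / cos(55°) = 193.5 m
rate = 193.5 m / 335 ka = 0.000578 m/yr = 0.578 m/kyr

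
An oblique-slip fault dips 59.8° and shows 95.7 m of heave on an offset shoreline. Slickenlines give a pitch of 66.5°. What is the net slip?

dip-slip = heave / cos(dip) = 95.7 / cos(59.8°) = 190.3 m
net slip = dip-slip / sin(rake) = 190.3 / sin(66.5°) = 207 m

207 m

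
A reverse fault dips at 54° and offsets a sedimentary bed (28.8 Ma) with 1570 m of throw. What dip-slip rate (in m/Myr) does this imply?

67.4 m/Myr

dip-slip = throw / sin(dip) = 1570 m / sin(54°) = 1941 m
rate = 1941 m / 28.8 Ma = 0.0000674 m/yr = 67.4 m/Myr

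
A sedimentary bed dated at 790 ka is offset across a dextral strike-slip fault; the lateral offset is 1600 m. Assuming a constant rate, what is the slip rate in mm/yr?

rate = 1600 m / 790 ka = 0.00203 m/yr = 2.03 mm/yr

2.03 mm/yr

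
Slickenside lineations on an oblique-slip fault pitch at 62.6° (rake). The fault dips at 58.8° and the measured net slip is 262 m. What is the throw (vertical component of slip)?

199 m

dip-slip = net slip × sin(rake) = 262 m × sin(62.6°) = 232.6 m
throw = dip-slip × sin(dip) = 232.6 × sin(58.8°) = 199 m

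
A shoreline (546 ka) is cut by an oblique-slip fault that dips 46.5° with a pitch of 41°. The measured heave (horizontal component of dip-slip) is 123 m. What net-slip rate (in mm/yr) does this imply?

0.499 mm/yr

dip-slip = heave / cos(dip) = 123 / cos(46.5°) = 178.7 m
net slip = dip-slip / sin(rake) = 178.7 / sin(41°) = 272.4 m
rate = 272.4 m / 546 ka = 0.000499 m/yr = 0.499 mm/yr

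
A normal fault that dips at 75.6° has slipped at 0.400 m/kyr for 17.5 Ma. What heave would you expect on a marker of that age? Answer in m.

dip-slip = rate × time = 0.400 m/kyr × 17.5 Ma = 7000 m
heave = dip-slip × cos(dip) = 7000 × cos(75.6°) = 1740 m

1740 m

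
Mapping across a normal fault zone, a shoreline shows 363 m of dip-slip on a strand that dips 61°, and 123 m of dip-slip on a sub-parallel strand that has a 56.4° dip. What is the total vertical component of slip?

420 m

throw_A = 363 × sin(61°) = 317.5 m
throw_B = 123 × sin(56.4°) = 102.4 m
total = 317.5 + 102.4 = 420 m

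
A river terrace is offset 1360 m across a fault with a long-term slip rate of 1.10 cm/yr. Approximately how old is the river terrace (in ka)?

age = offset / rate = 1360 m / (1.10 cm/yr) = 124000 yr = 124 ka

124 ka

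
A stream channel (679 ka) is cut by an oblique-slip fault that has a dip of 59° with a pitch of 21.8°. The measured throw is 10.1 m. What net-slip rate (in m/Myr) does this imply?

46.7 m/Myr

dip-slip = throw / sin(dip) = 10.1 / sin(59°) = 11.78 m
net slip = dip-slip / sin(rake) = 11.78 / sin(21.8°) = 31.73 m
rate = 31.73 m / 679 ka = 0.0000467 m/yr = 46.7 m/Myr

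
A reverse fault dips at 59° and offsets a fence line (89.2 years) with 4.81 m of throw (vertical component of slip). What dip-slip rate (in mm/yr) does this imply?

62.9 mm/yr

dip-slip = throw / sin(dip) = 4.81 m / sin(59°) = 5.612 m
rate = 5.612 m / 89.2 years = 0.0629 m/yr = 62.9 mm/yr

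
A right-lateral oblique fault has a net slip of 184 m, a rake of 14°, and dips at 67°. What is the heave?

17.4 m

dip-slip = net slip × sin(rake) = 184 m × sin(14°) = 44.51 m
heave = dip-slip × cos(dip) = 44.51 × cos(67°) = 17.4 m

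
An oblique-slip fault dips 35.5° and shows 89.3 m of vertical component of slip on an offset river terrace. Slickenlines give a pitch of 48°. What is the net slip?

dip-slip = throw / sin(dip) = 89.3 / sin(35.5°) = 153.8 m
net slip = dip-slip / sin(rake) = 153.8 / sin(48°) = 207 m

207 m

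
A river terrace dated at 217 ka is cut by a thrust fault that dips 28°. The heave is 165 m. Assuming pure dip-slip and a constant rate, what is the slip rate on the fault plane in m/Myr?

dip-slip = heave / cos(dip) = 165 m / cos(28°) = 186.9 m
rate = 186.9 m / 217 ka = 0.000861 m/yr = 861 m/Myr

861 m/Myr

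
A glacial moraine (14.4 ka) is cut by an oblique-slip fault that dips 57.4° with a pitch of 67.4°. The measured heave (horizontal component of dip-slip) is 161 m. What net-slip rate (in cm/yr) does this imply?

2.25 cm/yr

dip-slip = heave / cos(dip) = 161 / cos(57.4°) = 298.8 m
net slip = dip-slip / sin(rake) = 298.8 / sin(67.4°) = 323.7 m
rate = 323.7 m / 14.4 ka = 0.0225 m/yr = 2.25 cm/yr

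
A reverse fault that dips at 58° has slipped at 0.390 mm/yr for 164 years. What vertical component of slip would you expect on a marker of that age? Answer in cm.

dip-slip = rate × time = 0.390 mm/yr × 164 years = 0.06396 m
throw = dip-slip × sin(dip) = 0.06396 × sin(58°) = 0.0542 m = 5.42 cm

5.42 cm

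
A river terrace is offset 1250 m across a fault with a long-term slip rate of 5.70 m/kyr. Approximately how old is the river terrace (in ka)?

age = offset / rate = 1250 m / (5.70 m/kyr) = 219000 yr = 219 ka

219 ka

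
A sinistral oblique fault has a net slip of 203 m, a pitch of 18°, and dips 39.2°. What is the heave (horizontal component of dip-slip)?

dip-slip = net slip × sin(rake) = 203 m × sin(18°) = 62.73 m
heave = dip-slip × cos(dip) = 62.73 × cos(39.2°) = 48.6 m

48.6 m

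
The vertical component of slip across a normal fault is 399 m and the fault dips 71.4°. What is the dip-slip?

421 m

dip-slip = throw / sin(dip) = 399 / sin(71.4°) = 421 m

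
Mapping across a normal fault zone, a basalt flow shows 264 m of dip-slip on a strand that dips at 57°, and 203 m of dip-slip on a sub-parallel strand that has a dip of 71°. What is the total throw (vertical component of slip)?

throw_A = 264 × sin(57°) = 221.4 m
throw_B = 203 × sin(71°) = 191.9 m
total = 221.4 + 191.9 = 413 m

413 m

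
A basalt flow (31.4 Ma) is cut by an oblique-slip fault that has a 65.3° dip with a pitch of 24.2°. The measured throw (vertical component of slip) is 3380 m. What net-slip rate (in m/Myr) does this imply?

289 m/Myr

dip-slip = throw / sin(dip) = 3380 / sin(65.3°) = 3720 m
net slip = dip-slip / sin(rake) = 3720 / sin(24.2°) = 9076 m
rate = 9076 m / 31.4 Ma = 0.000289 m/yr = 289 m/Myr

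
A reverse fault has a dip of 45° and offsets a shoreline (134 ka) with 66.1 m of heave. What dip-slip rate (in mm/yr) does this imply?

dip-slip = heave / cos(dip) = 66.1 m / cos(45°) = 93.48 m
rate = 93.48 m / 134 ka = 0.000698 m/yr = 0.698 mm/yr

0.698 mm/yr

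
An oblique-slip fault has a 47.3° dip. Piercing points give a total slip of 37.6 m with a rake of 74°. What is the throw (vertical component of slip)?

dip-slip = net slip × sin(rake) = 37.6 m × sin(74°) = 36.14 m
throw = dip-slip × sin(dip) = 36.14 × sin(47.3°) = 26.6 m

26.6 m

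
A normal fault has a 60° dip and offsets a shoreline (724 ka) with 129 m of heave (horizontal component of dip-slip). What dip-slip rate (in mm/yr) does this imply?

dip-slip = heave / cos(dip) = 129 m / cos(60°) = 258 m
rate = 258 m / 724 ka = 0.000356 m/yr = 0.356 mm/yr

0.356 mm/yr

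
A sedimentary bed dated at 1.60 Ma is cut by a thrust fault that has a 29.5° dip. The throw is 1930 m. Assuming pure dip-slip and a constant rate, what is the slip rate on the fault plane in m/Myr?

2450 m/Myr

dip-slip = throw / sin(dip) = 1930 m / sin(29.5°) = 3919 m
rate = 3919 m / 1.60 Ma = 0.00245 m/yr = 2450 m/Myr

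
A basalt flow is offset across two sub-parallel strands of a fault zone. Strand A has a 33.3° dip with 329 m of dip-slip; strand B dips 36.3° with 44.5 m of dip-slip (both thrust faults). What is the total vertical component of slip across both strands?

207 m

throw_A = 329 × sin(33.3°) = 180.6 m
throw_B = 44.5 × sin(36.3°) = 26.34 m
total = 180.6 + 26.34 = 207 m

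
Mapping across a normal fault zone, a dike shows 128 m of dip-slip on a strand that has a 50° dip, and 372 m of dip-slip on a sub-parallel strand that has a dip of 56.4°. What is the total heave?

288 m

heave_A = 128 × cos(50°) = 82.28 m
heave_B = 372 × cos(56.4°) = 205.9 m
total = 82.28 + 205.9 = 288 m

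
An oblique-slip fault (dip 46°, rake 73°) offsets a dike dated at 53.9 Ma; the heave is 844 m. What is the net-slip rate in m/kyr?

0.0236 m/kyr

dip-slip = heave / cos(dip) = 844 / cos(46°) = 1215 m
net slip = dip-slip / sin(rake) = 1215 / sin(73°) = 1271 m
rate = 1271 m / 53.9 Ma = 0.0000236 m/yr = 0.0236 m/kyr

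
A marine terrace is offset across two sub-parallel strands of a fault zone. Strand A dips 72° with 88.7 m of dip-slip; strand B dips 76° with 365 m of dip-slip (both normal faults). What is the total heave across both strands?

116 m

heave_A = 88.7 × cos(72°) = 27.41 m
heave_B = 365 × cos(76°) = 88.30 m
total = 27.41 + 88.30 = 116 m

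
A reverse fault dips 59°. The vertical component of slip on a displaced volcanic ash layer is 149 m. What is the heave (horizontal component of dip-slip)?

heave = throw / tan(dip) = 149 / tan(59°) = 89.5 m

89.5 m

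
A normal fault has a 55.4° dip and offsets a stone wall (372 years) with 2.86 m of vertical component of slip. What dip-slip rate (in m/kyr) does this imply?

9.34 m/kyr

dip-slip = throw / sin(dip) = 2.86 m / sin(55.4°) = 3.475 m
rate = 3.475 m / 372 years = 0.00934 m/yr = 9.34 m/kyr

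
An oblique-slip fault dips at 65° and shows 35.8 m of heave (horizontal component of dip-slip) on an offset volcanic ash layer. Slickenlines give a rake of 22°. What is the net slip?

226 m

dip-slip = heave / cos(dip) = 35.8 / cos(65°) = 84.71 m
net slip = dip-slip / sin(rake) = 84.71 / sin(22°) = 226 m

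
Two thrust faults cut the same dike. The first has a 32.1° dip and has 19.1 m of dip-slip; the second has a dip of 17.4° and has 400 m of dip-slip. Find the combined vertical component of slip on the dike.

throw_A = 19.1 × sin(32.1°) = 10.15 m
throw_B = 400 × sin(17.4°) = 119.6 m
total = 10.15 + 119.6 = 130 m

130 m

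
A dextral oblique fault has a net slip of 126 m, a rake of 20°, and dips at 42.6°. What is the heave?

31.7 m

dip-slip = net slip × sin(rake) = 126 m × sin(20°) = 43.09 m
heave = dip-slip × cos(dip) = 43.09 × cos(42.6°) = 31.7 m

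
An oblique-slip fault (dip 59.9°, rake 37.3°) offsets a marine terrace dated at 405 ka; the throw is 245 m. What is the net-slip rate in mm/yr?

dip-slip = throw / sin(dip) = 245 / sin(59.9°) = 283.2 m
net slip = dip-slip / sin(rake) = 283.2 / sin(37.3°) = 467.3 m
rate = 467.3 m / 405 ka = 0.00115 m/yr = 1.15 mm/yr

1.15 mm/yr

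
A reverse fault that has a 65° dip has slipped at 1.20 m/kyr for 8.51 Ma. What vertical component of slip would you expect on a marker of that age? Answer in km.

dip-slip = rate × time = 1.20 m/kyr × 8.51 Ma = 10210 m
throw = dip-slip × sin(dip) = 10210 × sin(65°) = 9260 m = 9.26 km

9.26 km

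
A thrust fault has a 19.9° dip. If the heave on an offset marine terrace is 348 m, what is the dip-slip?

dip-slip = heave / cos(dip) = 348 / cos(19.9°) = 370 m

370 m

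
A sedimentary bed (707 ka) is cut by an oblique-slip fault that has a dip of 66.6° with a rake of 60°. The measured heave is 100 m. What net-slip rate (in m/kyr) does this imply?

0.411 m/kyr

dip-slip = heave / cos(dip) = 100 / cos(66.6°) = 251.8 m
net slip = dip-slip / sin(rake) = 251.8 / sin(60°) = 290.7 m
rate = 290.7 m / 707 ka = 0.000411 m/yr = 0.411 m/kyr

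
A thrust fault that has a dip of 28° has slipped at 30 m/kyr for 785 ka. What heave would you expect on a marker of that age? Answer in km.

dip-slip = rate × time = 30 m/kyr × 785 ka = 23550 m
heave = dip-slip × cos(dip) = 23550 × cos(28°) = 20800 m = 20.8 km

20.8 km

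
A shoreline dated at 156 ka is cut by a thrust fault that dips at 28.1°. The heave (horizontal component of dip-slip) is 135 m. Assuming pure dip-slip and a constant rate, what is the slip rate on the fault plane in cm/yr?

0.0981 cm/yr

dip-slip = heave / cos(dip) = 135 m / cos(28.1°) = 153 m
rate = 153 m / 156 ka = 0.000981 m/yr = 0.0981 cm/yr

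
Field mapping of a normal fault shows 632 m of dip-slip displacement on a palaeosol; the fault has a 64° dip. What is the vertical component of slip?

throw = dip-slip × sin(dip) = 632 m × sin(64°) = 568 m

568 m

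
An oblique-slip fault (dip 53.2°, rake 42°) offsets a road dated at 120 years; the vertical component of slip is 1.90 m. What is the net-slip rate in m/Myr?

29600 m/Myr

dip-slip = throw / sin(dip) = 1.90 / sin(53.2°) = 2.373 m
net slip = dip-slip / sin(rake) = 2.373 / sin(42°) = 3.546 m
rate = 3.546 m / 120 years = 0.0296 m/yr = 29600 m/Myr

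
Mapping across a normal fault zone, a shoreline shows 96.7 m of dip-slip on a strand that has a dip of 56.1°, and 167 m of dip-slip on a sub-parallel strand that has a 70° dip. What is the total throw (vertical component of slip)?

throw_A = 96.7 × sin(56.1°) = 80.26 m
throw_B = 167 × sin(70°) = 156.9 m
total = 80.26 + 156.9 = 237 m

237 m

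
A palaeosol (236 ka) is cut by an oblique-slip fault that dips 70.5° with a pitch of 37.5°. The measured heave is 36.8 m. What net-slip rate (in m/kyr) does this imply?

dip-slip = heave / cos(dip) = 36.8 / cos(70.5°) = 110.2 m
net slip = dip-slip / sin(rake) = 110.2 / sin(37.5°) = 181.1 m
rate = 181.1 m / 236 ka = 0.000767 m/yr = 0.767 m/kyr

0.767 m/kyr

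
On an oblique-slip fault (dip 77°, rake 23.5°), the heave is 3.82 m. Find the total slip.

dip-slip = heave / cos(dip) = 3.82 / cos(77°) = 16.98 m
net slip = dip-slip / sin(rake) = 16.98 / sin(23.5°) = 42.6 m

42.6 m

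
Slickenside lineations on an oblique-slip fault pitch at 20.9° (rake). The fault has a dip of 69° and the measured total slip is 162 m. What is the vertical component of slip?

dip-slip = net slip × sin(rake) = 162 m × sin(20.9°) = 57.79 m
throw = dip-slip × sin(dip) = 57.79 × sin(69°) = 54 m

54 m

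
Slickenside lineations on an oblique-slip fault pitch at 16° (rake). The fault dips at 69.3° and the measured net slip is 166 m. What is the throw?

42.8 m

dip-slip = net slip × sin(rake) = 166 m × sin(16°) = 45.76 m
throw = dip-slip × sin(dip) = 45.76 × sin(69.3°) = 42.8 m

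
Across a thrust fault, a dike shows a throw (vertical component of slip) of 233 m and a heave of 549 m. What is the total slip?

net slip = √(throw² + heave²) = √(233² + 549²) = 596 m

596 m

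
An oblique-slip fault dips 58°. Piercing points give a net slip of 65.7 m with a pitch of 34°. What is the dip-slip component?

dip-slip = net slip × sin(rake) = 65.7 m × sin(34°) = 36.7 m

36.7 m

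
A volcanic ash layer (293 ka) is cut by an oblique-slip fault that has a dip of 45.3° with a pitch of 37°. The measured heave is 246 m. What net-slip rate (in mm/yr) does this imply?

1.98 mm/yr

dip-slip = heave / cos(dip) = 246 / cos(45.3°) = 349.7 m
net slip = dip-slip / sin(rake) = 349.7 / sin(37°) = 581.1 m
rate = 581.1 m / 293 ka = 0.00198 m/yr = 1.98 mm/yr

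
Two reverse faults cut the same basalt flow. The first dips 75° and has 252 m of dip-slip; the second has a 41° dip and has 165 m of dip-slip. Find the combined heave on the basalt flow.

heave_A = 252 × cos(75°) = 65.22 m
heave_B = 165 × cos(41°) = 124.5 m
total = 65.22 + 124.5 = 190 m

190 m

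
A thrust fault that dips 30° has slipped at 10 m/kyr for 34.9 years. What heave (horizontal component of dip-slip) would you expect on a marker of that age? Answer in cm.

30.2 cm

dip-slip = rate × time = 10 m/kyr × 34.9 years = 0.3490 m
heave = dip-slip × cos(dip) = 0.3490 × cos(30°) = 0.302 m = 30.2 cm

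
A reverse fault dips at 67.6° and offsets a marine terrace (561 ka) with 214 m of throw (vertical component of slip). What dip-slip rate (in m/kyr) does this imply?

0.413 m/kyr

dip-slip = throw / sin(dip) = 214 m / sin(67.6°) = 231.5 m
rate = 231.5 m / 561 ka = 0.000413 m/yr = 0.413 m/kyr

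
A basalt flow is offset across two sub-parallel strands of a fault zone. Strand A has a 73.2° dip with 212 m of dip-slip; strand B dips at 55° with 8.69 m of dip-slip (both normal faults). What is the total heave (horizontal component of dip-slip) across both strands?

66.3 m

heave_A = 212 × cos(73.2°) = 61.27 m
heave_B = 8.69 × cos(55°) = 4.984 m
total = 61.27 + 4.984 = 66.3 m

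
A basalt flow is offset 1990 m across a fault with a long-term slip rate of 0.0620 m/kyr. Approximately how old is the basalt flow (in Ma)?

age = offset / rate = 1990 m / (0.0620 m/kyr) = 3.21e+07 yr = 32.1 Ma

32.1 Ma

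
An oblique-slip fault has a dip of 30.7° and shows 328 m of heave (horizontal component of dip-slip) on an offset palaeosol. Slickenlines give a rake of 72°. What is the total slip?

401 m

dip-slip = heave / cos(dip) = 328 / cos(30.7°) = 381.5 m
net slip = dip-slip / sin(rake) = 381.5 / sin(72°) = 401 m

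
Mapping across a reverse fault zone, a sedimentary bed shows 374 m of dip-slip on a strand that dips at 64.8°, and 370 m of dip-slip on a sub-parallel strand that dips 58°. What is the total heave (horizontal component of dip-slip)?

heave_A = 374 × cos(64.8°) = 159.2 m
heave_B = 370 × cos(58°) = 196.1 m
total = 159.2 + 196.1 = 355 m

355 m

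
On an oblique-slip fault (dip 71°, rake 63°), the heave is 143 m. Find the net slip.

dip-slip = heave / cos(dip) = 143 / cos(71°) = 439.2 m
net slip = dip-slip / sin(rake) = 439.2 / sin(63°) = 493 m

493 m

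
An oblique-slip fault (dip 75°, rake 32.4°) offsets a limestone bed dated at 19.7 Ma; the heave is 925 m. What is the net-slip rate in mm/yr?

0.339 mm/yr

dip-slip = heave / cos(dip) = 925 / cos(75°) = 3574 m
net slip = dip-slip / sin(rake) = 3574 / sin(32.4°) = 6670 m
rate = 6670 m / 19.7 Ma = 0.000339 m/yr = 0.339 mm/yr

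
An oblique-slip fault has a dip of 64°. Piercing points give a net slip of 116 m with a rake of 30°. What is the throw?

52.1 m

dip-slip = net slip × sin(rake) = 116 m × sin(30°) = 58 m
throw = dip-slip × sin(dip) = 58 × sin(64°) = 52.1 m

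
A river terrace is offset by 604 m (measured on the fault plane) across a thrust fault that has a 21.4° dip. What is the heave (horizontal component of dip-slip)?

heave = dip-slip × cos(dip) = 604 m × cos(21.4°) = 562 m

562 m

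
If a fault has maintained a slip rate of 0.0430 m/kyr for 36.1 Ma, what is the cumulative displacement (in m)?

1550 m

slip = rate × time = 0.0430 m/kyr × 36.1 Ma = 1550 m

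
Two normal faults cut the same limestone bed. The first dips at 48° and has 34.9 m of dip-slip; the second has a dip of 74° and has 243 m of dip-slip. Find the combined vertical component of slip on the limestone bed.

260 m

throw_A = 34.9 × sin(48°) = 25.94 m
throw_B = 243 × sin(74°) = 233.6 m
total = 25.94 + 233.6 = 260 m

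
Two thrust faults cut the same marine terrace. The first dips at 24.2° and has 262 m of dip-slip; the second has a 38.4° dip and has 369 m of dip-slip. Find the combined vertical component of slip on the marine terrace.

337 m

throw_A = 262 × sin(24.2°) = 107.4 m
throw_B = 369 × sin(38.4°) = 229.2 m
total = 107.4 + 229.2 = 337 m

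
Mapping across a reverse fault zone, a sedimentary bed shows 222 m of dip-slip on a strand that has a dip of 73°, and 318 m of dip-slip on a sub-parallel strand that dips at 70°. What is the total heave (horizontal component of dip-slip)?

174 m

heave_A = 222 × cos(73°) = 64.91 m
heave_B = 318 × cos(70°) = 108.8 m
total = 64.91 + 108.8 = 174 m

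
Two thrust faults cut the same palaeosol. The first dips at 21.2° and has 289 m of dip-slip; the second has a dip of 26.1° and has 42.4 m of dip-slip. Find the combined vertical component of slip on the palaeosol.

throw_A = 289 × sin(21.2°) = 104.5 m
throw_B = 42.4 × sin(26.1°) = 18.65 m
total = 104.5 + 18.65 = 123 m

123 m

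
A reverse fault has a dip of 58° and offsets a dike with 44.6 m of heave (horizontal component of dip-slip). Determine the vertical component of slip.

71.4 m

throw = heave × tan(dip) = 44.6 × tan(58°) = 71.4 m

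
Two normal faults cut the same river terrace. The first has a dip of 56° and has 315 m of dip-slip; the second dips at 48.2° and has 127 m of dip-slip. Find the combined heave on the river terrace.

261 m

heave_A = 315 × cos(56°) = 176.1 m
heave_B = 127 × cos(48.2°) = 84.65 m
total = 176.1 + 84.65 = 261 m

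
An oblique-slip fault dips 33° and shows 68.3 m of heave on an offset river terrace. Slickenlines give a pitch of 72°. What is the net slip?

dip-slip = heave / cos(dip) = 68.3 / cos(33°) = 81.44 m
net slip = dip-slip / sin(rake) = 81.44 / sin(72°) = 85.6 m

85.6 m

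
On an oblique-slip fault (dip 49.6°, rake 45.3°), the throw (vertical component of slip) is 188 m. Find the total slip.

dip-slip = throw / sin(dip) = 188 / sin(49.6°) = 246.9 m
net slip = dip-slip / sin(rake) = 246.9 / sin(45.3°) = 347 m

347 m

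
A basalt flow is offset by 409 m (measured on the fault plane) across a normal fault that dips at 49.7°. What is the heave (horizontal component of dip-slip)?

265 m

heave = dip-slip × cos(dip) = 409 m × cos(49.7°) = 265 m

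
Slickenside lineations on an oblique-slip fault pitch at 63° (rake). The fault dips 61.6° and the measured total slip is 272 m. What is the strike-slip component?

strike-slip = net slip × cos(rake) = 272 m × cos(63°) = 123 m

123 m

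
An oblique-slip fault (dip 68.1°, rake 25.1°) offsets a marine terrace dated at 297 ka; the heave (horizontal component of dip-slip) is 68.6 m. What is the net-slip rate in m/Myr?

dip-slip = heave / cos(dip) = 68.6 / cos(68.1°) = 183.9 m
net slip = dip-slip / sin(rake) = 183.9 / sin(25.1°) = 433.6 m
rate = 433.6 m / 297 ka = 0.00146 m/yr = 1460 m/Myr

1460 m/Myr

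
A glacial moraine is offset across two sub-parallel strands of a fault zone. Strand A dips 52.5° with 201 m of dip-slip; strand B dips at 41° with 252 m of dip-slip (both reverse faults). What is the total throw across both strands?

325 m

throw_A = 201 × sin(52.5°) = 159.5 m
throw_B = 252 × sin(41°) = 165.3 m
total = 159.5 + 165.3 = 325 m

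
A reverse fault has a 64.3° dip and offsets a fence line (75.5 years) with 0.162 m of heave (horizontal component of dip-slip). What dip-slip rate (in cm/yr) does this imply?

0.495 cm/yr

dip-slip = heave / cos(dip) = 0.162 m / cos(64.3°) = 0.3736 m
rate = 0.3736 m / 75.5 years = 0.00495 m/yr = 0.495 cm/yr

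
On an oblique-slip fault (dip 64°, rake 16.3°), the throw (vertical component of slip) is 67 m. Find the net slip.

dip-slip = throw / sin(dip) = 67 / sin(64°) = 74.54 m
net slip = dip-slip / sin(rake) = 74.54 / sin(16.3°) = 266 m

266 m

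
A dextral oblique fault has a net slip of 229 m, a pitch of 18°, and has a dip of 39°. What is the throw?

dip-slip = net slip × sin(rake) = 229 m × sin(18°) = 70.76 m
throw = dip-slip × sin(dip) = 70.76 × sin(39°) = 44.5 m

44.5 m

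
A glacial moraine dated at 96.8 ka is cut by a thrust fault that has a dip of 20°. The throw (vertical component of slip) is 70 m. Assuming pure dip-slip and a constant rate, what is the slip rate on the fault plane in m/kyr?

dip-slip = throw / sin(dip) = 70 m / sin(20°) = 204.7 m
rate = 204.7 m / 96.8 ka = 0.00211 m/yr = 2.11 m/kyr

2.11 m/kyr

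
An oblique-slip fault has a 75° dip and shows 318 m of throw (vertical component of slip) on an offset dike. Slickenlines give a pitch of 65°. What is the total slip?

dip-slip = throw / sin(dip) = 318 / sin(75°) = 329.2 m
net slip = dip-slip / sin(rake) = 329.2 / sin(65°) = 363 m

363 m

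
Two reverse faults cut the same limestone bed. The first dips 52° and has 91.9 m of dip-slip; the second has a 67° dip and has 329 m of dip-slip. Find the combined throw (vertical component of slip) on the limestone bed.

throw_A = 91.9 × sin(52°) = 72.42 m
throw_B = 329 × sin(67°) = 302.8 m
total = 72.42 + 302.8 = 375 m

375 m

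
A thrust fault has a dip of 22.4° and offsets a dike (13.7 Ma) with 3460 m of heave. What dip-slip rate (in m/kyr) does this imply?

0.273 m/kyr

dip-slip = heave / cos(dip) = 3460 m / cos(22.4°) = 3742 m
rate = 3742 m / 13.7 Ma = 0.000273 m/yr = 0.273 m/kyr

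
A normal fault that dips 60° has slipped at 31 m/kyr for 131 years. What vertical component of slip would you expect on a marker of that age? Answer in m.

3.52 m

dip-slip = rate × time = 31 m/kyr × 131 years = 4.061 m
throw = dip-slip × sin(dip) = 4.061 × sin(60°) = 3.52 m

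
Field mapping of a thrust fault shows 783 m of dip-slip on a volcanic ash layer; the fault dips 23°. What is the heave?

heave = dip-slip × cos(dip) = 783 m × cos(23°) = 721 m

721 m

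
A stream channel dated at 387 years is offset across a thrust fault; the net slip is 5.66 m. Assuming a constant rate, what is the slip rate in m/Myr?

14600 m/Myr

rate = 5.66 m / 387 years = 0.0146 m/yr = 14600 m/Myr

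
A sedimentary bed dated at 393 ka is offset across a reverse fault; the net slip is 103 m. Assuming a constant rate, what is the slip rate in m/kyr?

rate = 103 m / 393 ka = 0.000262 m/yr = 0.262 m/kyr

0.262 m/kyr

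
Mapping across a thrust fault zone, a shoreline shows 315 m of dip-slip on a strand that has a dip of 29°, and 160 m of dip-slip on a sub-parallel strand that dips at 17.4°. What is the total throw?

throw_A = 315 × sin(29°) = 152.7 m
throw_B = 160 × sin(17.4°) = 47.85 m
total = 152.7 + 47.85 = 201 m

201 m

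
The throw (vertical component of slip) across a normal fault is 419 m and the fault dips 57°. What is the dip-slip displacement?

dip-slip = throw / sin(dip) = 419 / sin(57°) = 500 m

500 m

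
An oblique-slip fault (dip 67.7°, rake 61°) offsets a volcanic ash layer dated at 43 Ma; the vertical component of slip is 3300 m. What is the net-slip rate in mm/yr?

0.0948 mm/yr

dip-slip = throw / sin(dip) = 3300 / sin(67.7°) = 3567 m
net slip = dip-slip / sin(rake) = 3567 / sin(61°) = 4078 m
rate = 4078 m / 43 Ma = 0.0000948 m/yr = 0.0948 mm/yr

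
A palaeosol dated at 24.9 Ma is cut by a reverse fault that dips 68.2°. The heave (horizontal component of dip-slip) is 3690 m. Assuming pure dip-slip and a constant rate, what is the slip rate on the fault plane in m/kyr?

dip-slip = heave / cos(dip) = 3690 m / cos(68.2°) = 9936 m
rate = 9936 m / 24.9 Ma = 0.000399 m/yr = 0.399 m/kyr

0.399 m/kyr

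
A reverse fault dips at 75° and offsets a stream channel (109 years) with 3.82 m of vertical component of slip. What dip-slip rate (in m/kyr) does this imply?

36.3 m/kyr

dip-slip = throw / sin(dip) = 3.82 m / sin(75°) = 3.955 m
rate = 3.955 m / 109 years = 0.0363 m/yr = 36.3 m/kyr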